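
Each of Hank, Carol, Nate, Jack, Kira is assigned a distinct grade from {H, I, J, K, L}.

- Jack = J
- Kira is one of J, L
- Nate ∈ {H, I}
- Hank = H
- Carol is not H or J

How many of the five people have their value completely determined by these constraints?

Hank has just one choice, so Hank = H. Eliminate H elsewhere: Nate.
That leaves Nate = I. Eliminate I elsewhere: Carol.
That leaves Jack = J. Remove J from Kira.
Kira must be L (only option left). Remove L from Carol.
Carol has just one choice, so Carol = K.
Every person is fixed: Hank=H, Carol=K, Nate=I, Jack=J, Kira=L. That makes 5.

5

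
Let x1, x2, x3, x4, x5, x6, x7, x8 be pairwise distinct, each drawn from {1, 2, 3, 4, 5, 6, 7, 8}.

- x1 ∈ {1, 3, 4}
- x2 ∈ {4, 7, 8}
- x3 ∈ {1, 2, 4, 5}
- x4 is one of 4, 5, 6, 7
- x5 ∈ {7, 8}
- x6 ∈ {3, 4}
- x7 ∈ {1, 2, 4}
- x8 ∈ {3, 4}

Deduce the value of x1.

The 8 variables together cover exactly {1, 2, 3, 4, 5, 6, 7, 8} — 8 values for 8 variables — and 6 appears only in x4's list, so x4 = 6.
The 7 still-open variables together cover exactly {1, 2, 3, 4, 5, 7, 8} — 7 values for 7 variables — and 5 appears only in x3's list, so x3 = 5.
The 6 still-open variables draw from only 6 values {1, 2, 3, 4, 7, 8}, so each is used; only x7 can be 2, hence x7 = 2.
The 5 still-open variables together cover exactly {1, 3, 4, 7, 8} — 5 values for 5 variables — and 1 appears only in x1's list, so x1 = 1.

1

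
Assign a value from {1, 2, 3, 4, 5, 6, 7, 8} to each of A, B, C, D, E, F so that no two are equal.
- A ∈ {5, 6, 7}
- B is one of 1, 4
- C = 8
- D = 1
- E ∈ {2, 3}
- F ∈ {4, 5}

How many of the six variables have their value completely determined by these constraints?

C must be 8 (only option left).
D's domain is down to {1}, so D = 1. So B can't be 1.
That leaves B = 4. Remove 4 from F.
F must be 5 (only option left). Strike 5 from A.
Determined: B=4, C=8, D=1, F=5. The other variables each still have more than one consistent value. That makes 4.

4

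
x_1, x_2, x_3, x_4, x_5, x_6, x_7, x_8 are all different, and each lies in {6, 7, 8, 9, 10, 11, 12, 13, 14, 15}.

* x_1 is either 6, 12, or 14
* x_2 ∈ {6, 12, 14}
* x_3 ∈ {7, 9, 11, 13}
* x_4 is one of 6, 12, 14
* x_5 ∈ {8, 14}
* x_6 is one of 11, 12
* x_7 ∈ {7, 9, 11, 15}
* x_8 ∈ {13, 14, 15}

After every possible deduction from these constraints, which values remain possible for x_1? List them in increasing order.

x_1, x_2, x_4 between them cover only {6, 12, 14} — a naked triple. Remove those values from x_5, x_6, x_8.
x_5's domain is down to {8}, so x_5 = 8.
x_6 has just one choice, so x_6 = 11. So x_3, x_7 can't be 11.
No further eliminations apply; x_1 can still be any of 6, 12, 14.

6, 12, 14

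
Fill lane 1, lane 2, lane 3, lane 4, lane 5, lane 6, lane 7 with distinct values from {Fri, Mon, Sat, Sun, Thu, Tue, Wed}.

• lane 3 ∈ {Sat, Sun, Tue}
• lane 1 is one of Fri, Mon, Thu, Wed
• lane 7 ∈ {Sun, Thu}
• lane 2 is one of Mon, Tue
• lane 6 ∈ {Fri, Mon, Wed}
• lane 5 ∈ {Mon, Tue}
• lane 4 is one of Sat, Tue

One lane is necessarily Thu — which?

lane 7

lane 2 and lane 5 share exactly the 2 values {Mon, Tue}; by pigeonhole those values go to them, so strike Mon, Tue from lane 1, lane 3, lane 4, lane 6.
That leaves lane 4 = Sat. Eliminate Sat elsewhere: lane 3.
lane 3 must be Sun (only option left). Remove Sun from lane 7.
So Thu goes to lane 7.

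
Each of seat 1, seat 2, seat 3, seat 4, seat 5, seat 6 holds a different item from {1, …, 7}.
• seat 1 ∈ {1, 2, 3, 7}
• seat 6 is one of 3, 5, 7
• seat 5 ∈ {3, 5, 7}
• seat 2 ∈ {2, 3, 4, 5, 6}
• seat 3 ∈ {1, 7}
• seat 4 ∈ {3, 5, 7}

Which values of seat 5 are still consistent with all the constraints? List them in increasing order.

3, 5, 7

seat 4, seat 5, seat 6 share exactly the 3 values {3, 5, 7}; by pigeonhole those values go to them, so strike 3, 5, 7 from seat 1, seat 2, seat 3.
That leaves seat 3 = 1. Remove 1 from seat 1.
That leaves seat 1 = 2. Strike 2 from seat 2.
No further eliminations apply; seat 5 can still be any of 3, 5, 7.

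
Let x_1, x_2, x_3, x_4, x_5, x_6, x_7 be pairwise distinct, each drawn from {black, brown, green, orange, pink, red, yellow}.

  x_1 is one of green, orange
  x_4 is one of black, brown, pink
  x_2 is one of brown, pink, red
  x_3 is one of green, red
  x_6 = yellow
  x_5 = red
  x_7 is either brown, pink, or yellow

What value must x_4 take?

x_5's domain is down to {red}, so x_5 = red. So x_2, x_3 can't be red.
x_6 has just one choice, so x_6 = yellow. So x_7 can't be yellow.
x_3's domain is down to {green}, so x_3 = green. Strike green from x_1.
x_1 must be orange (only option left).
The 3 still-open variables together cover exactly {black, brown, pink} — 3 values for 3 variables — and black appears only in x_4's list, so x_4 = black.

black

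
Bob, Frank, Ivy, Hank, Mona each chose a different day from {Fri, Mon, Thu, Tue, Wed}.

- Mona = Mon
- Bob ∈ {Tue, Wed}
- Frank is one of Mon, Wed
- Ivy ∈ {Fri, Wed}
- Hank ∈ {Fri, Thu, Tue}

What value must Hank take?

Mona has just one choice, so Mona = Mon. Eliminate Mon elsewhere: Frank.
Frank has just one choice, so Frank = Wed. Remove Wed from Bob, Ivy.
That leaves Ivy = Fri. Remove Fri from Hank.
Bob has just one choice, so Bob = Tue. Eliminate Tue elsewhere: Hank.
So Hank = Thu.

Thu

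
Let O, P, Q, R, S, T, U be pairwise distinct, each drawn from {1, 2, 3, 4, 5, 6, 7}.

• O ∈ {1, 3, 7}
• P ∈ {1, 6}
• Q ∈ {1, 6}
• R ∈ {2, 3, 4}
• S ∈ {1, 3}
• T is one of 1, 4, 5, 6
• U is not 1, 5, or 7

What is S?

3

Among the 7 variables, 5 fits only T (and all 7 values in {1, 2, 3, 4, 5, 6, 7} must be used), so T = 5.
The 6 still-open variables draw from only 6 values {1, 2, 3, 4, 6, 7}, so each is used; only O can be 7, hence O = 7.
The 2 variables P and Q are confined to {1, 6}, which locks those values in; drop them from S, U.
So S = 3.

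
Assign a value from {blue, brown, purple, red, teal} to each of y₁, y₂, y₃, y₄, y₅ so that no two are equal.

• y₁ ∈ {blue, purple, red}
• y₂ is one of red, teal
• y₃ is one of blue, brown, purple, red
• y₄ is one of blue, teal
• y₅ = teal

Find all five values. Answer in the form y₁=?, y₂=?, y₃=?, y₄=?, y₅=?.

y₅ has just one choice, so y₅ = teal. So y₂, y₄ can't be teal.
y₂'s domain is down to {red}, so y₂ = red. So y₁, y₃ can't be red.
That leaves y₄ = blue. Remove blue from y₁, y₃.
y₁ must be purple (only option left). Eliminate purple elsewhere: y₃.
y₃'s domain is down to {brown}, so y₃ = brown.

y₁=purple, y₂=red, y₃=brown, y₄=blue, y₅=teal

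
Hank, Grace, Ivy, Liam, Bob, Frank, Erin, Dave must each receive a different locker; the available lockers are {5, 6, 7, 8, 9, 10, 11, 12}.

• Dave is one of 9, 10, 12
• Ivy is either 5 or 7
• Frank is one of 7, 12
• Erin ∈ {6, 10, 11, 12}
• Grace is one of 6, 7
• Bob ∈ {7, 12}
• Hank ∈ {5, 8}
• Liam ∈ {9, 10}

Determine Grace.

Among the 8 variables, 8 fits only Hank (and all 8 values in {5, 6, 7, 8, 9, 10, 11, 12} must be used), so Hank = 8.
Among the 7 still-open variables, 5 fits only Ivy (and all 7 values in {5, 6, 7, 9, 10, 11, 12} must be used), so Ivy = 5.
The 6 still-open variables draw from only 6 values {6, 7, 9, 10, 11, 12}, so each is used; only Erin can be 11, hence Erin = 11.
Among the 5 still-open variables, 6 fits only Grace (and all 5 values in {6, 7, 9, 10, 12} must be used), so Grace = 6.

6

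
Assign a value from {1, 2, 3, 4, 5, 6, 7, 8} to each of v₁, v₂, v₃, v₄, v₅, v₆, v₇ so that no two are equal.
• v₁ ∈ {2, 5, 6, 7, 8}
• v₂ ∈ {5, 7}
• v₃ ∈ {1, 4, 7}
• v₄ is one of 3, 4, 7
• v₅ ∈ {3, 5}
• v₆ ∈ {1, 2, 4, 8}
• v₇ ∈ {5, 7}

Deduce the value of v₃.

1

v₂ and v₇ between them cover only {5, 7} — a naked pair. Remove those values from v₁, v₃, v₄, v₅.
v₅ has just one choice, so v₅ = 3. So v₄ can't be 3.
v₄ has just one choice, so v₄ = 4. Strike 4 from v₃, v₆.
So v₃ = 1.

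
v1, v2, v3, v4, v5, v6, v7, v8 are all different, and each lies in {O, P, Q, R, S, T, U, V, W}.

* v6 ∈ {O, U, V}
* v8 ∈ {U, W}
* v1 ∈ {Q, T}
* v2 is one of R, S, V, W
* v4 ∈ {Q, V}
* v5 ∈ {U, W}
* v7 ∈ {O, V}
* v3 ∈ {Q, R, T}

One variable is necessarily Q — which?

Among the 8 variables, S fits only v2 (and all 8 values in {O, Q, R, S, T, U, V, W} must be used), so v2 = S.
The 7 still-open variables draw from only 7 values {O, Q, R, T, U, V, W}, so each is used; only v3 can be R, hence v3 = R.
The 6 still-open variables together cover exactly {O, Q, T, U, V, W} — 6 values for 6 variables — and T appears only in v1's list, so v1 = T.
Among the 5 still-open variables, Q fits only v4 (and all 5 values in {O, Q, U, V, W} must be used), so v4 = Q.

v4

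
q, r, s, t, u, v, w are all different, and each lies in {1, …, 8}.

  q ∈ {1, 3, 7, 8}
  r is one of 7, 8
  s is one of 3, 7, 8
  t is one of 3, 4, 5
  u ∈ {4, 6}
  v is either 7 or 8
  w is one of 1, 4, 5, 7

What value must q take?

1

The 7 variables draw from only 7 values {1, 3, 4, 5, 6, 7, 8}, so each is used; only u can be 6, hence u = 6.
r and v between them cover only {7, 8} — a naked pair. Remove those values from q, s, w.
That leaves s = 3. Remove 3 from q, t.
So q = 1.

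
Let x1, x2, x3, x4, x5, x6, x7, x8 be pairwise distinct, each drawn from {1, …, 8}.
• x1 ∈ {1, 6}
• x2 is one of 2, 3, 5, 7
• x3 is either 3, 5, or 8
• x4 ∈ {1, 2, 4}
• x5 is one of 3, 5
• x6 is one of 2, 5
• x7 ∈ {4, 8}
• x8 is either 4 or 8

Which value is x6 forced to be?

2

Among the 8 variables, 6 fits only x1 (and all 8 values in {1, 2, 3, 4, 5, 6, 7, 8} must be used), so x1 = 6.
The 7 still-open variables draw from only 7 values {1, 2, 3, 4, 5, 7, 8}, so each is used; only x4 can be 1, hence x4 = 1.
Among the 6 still-open variables, 7 fits only x2 (and all 6 values in {2, 3, 4, 5, 7, 8} must be used), so x2 = 7.
The 5 still-open variables together cover exactly {2, 3, 4, 5, 8} — 5 values for 5 variables — and 2 appears only in x6's list, so x6 = 2.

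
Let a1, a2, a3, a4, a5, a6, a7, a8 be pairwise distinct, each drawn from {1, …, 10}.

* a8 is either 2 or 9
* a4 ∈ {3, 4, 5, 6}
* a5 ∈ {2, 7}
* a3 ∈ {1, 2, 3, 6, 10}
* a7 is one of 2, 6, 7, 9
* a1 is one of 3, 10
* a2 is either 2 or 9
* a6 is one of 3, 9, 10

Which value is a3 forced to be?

a2 and a8 share exactly the 2 values {2, 9}; by pigeonhole those values go to them, so strike 2, 9 from a3, a5, a6, a7.
a5 has just one choice, so a5 = 7. Strike 7 from a7.
a7 has just one choice, so a7 = 6. Strike 6 from a3, a4.
The 2 variables a1 and a6 are confined to {3, 10}, which locks those values in; drop them from a3, a4.
So a3 = 1.

1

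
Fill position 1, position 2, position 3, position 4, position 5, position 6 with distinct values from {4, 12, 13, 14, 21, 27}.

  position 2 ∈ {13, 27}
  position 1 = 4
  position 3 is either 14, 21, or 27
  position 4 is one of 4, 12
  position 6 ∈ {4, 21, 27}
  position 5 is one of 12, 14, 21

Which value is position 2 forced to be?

13

position 1's domain is down to {4}, so position 1 = 4. So position 4, position 6 can't be 4.
position 4 must be 12 (only option left). Remove 12 from position 5.
The 4 still-open variables together cover exactly {13, 14, 21, 27} — 4 values for 4 variables — and 13 appears only in position 2's list, so position 2 = 13.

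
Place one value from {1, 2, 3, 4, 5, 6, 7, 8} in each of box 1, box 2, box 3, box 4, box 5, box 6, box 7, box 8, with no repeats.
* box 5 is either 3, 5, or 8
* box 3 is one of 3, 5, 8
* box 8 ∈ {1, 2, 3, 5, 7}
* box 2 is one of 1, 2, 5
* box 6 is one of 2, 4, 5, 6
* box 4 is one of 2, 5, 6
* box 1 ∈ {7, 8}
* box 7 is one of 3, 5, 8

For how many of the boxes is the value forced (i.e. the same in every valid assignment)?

The 8 variables together cover exactly {1, 2, 3, 4, 5, 6, 7, 8} — 8 values for 8 variables — and 4 appears only in box 6's list, so box 6 = 4.
Among the 7 still-open variables, 6 fits only box 4 (and all 7 values in {1, 2, 3, 5, 6, 7, 8} must be used), so box 4 = 6.
box 3, box 5, box 7 share exactly the 3 values {3, 5, 8}; by pigeonhole those values go to them, so strike 3, 5, 8 from box 1, box 2, box 8.
That leaves box 1 = 7. Strike 7 from box 8.
Determined: box 1=7, box 4=6, box 6=4. The other boxes each still have more than one consistent value. That makes 3.

3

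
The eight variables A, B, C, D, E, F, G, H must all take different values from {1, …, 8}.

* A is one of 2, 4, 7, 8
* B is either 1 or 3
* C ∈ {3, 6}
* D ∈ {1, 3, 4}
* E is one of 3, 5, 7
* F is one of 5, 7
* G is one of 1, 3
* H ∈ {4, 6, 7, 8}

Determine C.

6

The 8 variables draw from only 8 values {1, 2, 3, 4, 5, 6, 7, 8}, so each is used; only A can be 2, hence A = 2.
Among the 7 still-open variables, 8 fits only H (and all 7 values in {1, 3, 4, 5, 6, 7, 8} must be used), so H = 8.
Among the 6 still-open variables, 4 fits only D (and all 6 values in {1, 3, 4, 5, 6, 7} must be used), so D = 4.
Among the 5 still-open variables, 6 fits only C (and all 5 values in {1, 3, 5, 6, 7} must be used), so C = 6.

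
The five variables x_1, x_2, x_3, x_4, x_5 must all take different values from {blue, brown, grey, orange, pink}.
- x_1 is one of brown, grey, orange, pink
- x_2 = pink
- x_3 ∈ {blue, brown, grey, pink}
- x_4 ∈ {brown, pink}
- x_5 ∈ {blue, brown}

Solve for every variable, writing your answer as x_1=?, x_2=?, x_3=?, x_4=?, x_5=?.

x_2's domain is down to {pink}, so x_2 = pink. Strike pink from x_1, x_3, x_4.
That leaves x_4 = brown. So x_1, x_3, x_5 can't be brown.
x_5 must be blue (only option left). Strike blue from x_3.
x_3's domain is down to {grey}, so x_3 = grey. Strike grey from x_1.
x_1 must be orange (only option left).

x_1=orange, x_2=pink, x_3=grey, x_4=brown, x_5=blue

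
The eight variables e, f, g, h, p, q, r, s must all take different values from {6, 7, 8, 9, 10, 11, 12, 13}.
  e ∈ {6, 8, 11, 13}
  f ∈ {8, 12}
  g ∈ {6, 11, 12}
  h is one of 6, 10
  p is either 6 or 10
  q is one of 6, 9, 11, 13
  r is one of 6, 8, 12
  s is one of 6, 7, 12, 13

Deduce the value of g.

The 8 variables draw from only 8 values {6, 7, 8, 9, 10, 11, 12, 13}, so each is used; only s can be 7, hence s = 7.
The 7 still-open variables draw from only 7 values {6, 8, 9, 10, 11, 12, 13}, so each is used; only q can be 9, hence q = 9.
The 6 still-open variables together cover exactly {6, 8, 10, 11, 12, 13} — 6 values for 6 variables — and 13 appears only in e's list, so e = 13.
Among the 5 still-open variables, 11 fits only g (and all 5 values in {6, 8, 10, 11, 12} must be used), so g = 11.

11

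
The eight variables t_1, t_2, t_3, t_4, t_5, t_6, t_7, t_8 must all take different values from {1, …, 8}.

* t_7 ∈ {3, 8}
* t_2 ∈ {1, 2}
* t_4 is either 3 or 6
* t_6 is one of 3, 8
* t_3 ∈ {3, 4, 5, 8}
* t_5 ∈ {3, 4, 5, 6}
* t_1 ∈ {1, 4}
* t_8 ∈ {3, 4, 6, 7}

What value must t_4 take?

6

The 8 variables together cover exactly {1, 2, 3, 4, 5, 6, 7, 8} — 8 values for 8 variables — and 2 appears only in t_2's list, so t_2 = 2.
The 7 still-open variables draw from only 7 values {1, 3, 4, 5, 6, 7, 8}, so each is used; only t_1 can be 1, hence t_1 = 1.
Among the 6 still-open variables, 7 fits only t_8 (and all 6 values in {3, 4, 5, 6, 7, 8} must be used), so t_8 = 7.
t_6 and t_7 share exactly the 2 values {3, 8}; by pigeonhole those values go to them, so strike 3, 8 from t_3, t_4, t_5.
So t_4 = 6.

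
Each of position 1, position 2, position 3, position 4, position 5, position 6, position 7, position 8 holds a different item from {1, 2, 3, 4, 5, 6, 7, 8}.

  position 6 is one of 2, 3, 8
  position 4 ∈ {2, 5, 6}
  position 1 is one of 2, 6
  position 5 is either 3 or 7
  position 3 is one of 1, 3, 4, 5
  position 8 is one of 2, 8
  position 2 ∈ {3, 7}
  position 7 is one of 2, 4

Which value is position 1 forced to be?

6

The 8 variables draw from only 8 values {1, 2, 3, 4, 5, 6, 7, 8}, so each is used; only position 3 can be 1, hence position 3 = 1.
The 7 still-open variables draw from only 7 values {2, 3, 4, 5, 6, 7, 8}, so each is used; only position 7 can be 4, hence position 7 = 4.
The 6 still-open variables together cover exactly {2, 3, 5, 6, 7, 8} — 6 values for 6 variables — and 5 appears only in position 4's list, so position 4 = 5.
The 5 still-open variables draw from only 5 values {2, 3, 6, 7, 8}, so each is used; only position 1 can be 6, hence position 1 = 6.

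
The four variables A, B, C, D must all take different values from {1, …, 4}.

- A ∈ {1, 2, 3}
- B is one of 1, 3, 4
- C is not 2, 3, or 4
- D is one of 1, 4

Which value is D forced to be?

4

C must be 1 (only option left). Eliminate 1 elsewhere: A, B, D.
So D = 4.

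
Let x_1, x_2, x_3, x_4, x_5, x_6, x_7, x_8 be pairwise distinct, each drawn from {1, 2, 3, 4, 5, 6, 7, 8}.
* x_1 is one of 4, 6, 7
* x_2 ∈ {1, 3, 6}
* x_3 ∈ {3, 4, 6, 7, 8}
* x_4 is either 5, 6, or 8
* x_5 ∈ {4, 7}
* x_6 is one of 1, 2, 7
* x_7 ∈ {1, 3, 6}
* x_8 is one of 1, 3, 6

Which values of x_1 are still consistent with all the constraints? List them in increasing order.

The 8 variables together cover exactly {1, 2, 3, 4, 5, 6, 7, 8} — 8 values for 8 variables — and 2 appears only in x_6's list, so x_6 = 2.
The 7 still-open variables draw from only 7 values {1, 3, 4, 5, 6, 7, 8}, so each is used; only x_4 can be 5, hence x_4 = 5.
The 6 still-open variables draw from only 6 values {1, 3, 4, 6, 7, 8}, so each is used; only x_3 can be 8, hence x_3 = 8.
x_2, x_7, x_8 between them cover only {1, 3, 6} — a naked triple. Remove those values from x_1.
No further eliminations apply; x_1 can still be any of 4, 7.

4, 7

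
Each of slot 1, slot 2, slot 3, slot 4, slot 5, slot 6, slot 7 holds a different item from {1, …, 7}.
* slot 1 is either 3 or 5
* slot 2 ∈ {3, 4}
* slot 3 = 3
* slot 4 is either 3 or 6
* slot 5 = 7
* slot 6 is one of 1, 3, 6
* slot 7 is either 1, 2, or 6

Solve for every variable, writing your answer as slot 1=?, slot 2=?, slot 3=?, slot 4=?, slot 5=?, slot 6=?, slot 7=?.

slot 3 has just one choice, so slot 3 = 3. Eliminate 3 elsewhere: slot 1, slot 2, slot 4, slot 6.
slot 4 must be 6 (only option left). Eliminate 6 elsewhere: slot 6, slot 7.
That leaves slot 5 = 7.
slot 6 has just one choice, so slot 6 = 1. Remove 1 from slot 7.
slot 7 must be 2 (only option left).
That leaves slot 1 = 5.
slot 2 has just one choice, so slot 2 = 4.

slot 1=5, slot 2=4, slot 3=3, slot 4=6, slot 5=7, slot 6=1, slot 7=2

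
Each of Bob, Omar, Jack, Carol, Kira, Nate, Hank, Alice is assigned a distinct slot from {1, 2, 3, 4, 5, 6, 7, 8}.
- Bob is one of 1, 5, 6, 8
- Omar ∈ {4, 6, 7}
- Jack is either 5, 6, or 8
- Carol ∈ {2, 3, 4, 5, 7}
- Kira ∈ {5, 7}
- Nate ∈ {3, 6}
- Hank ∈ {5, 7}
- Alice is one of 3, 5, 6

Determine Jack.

Among the 8 variables, 1 fits only Bob (and all 8 values in {1, 2, 3, 4, 5, 6, 7, 8} must be used), so Bob = 1.
The 7 still-open variables draw from only 7 values {2, 3, 4, 5, 6, 7, 8}, so each is used; only Carol can be 2, hence Carol = 2.
The 6 still-open variables draw from only 6 values {3, 4, 5, 6, 7, 8}, so each is used; only Omar can be 4, hence Omar = 4.
The 5 still-open variables draw from only 5 values {3, 5, 6, 7, 8}, so each is used; only Jack can be 8, hence Jack = 8.

8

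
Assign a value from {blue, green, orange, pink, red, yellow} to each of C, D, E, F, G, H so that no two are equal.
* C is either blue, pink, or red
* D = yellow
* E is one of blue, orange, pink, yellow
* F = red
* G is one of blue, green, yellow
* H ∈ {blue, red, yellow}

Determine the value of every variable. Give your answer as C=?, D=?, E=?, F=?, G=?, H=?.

D has just one choice, so D = yellow. Eliminate yellow elsewhere: E, G, H.
That leaves F = red. So C, H can't be red.
H's domain is down to {blue}, so H = blue. Eliminate blue elsewhere: C, E, G.
That leaves C = pink. So E can't be pink.
E has just one choice, so E = orange.
G must be green (only option left).

C=pink, D=yellow, E=orange, F=red, G=green, H=blue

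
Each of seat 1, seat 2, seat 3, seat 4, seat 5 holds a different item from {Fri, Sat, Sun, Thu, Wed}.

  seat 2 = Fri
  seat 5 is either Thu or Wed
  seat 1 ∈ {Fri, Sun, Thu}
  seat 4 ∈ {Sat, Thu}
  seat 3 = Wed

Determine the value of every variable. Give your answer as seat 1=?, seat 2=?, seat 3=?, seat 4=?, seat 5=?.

seat 2 must be Fri (only option left). Strike Fri from seat 1.
seat 3 has just one choice, so seat 3 = Wed. Remove Wed from seat 5.
That leaves seat 5 = Thu. So seat 1, seat 4 can't be Thu.
That leaves seat 1 = Sun.
seat 4 must be Sat (only option left).

seat 1=Sun, seat 2=Fri, seat 3=Wed, seat 4=Sat, seat 5=Thu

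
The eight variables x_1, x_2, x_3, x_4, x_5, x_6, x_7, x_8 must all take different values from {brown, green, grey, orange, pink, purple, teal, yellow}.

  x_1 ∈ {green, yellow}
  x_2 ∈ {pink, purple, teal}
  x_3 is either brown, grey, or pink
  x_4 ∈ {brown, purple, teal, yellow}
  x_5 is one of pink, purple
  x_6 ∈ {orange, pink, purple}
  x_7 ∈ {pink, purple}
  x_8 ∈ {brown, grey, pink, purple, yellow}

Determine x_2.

teal

The 8 variables draw from only 8 values {brown, green, grey, orange, pink, purple, teal, yellow}, so each is used; only x_1 can be green, hence x_1 = green.
The 7 still-open variables together cover exactly {brown, grey, orange, pink, purple, teal, yellow} — 7 values for 7 variables — and orange appears only in x_6's list, so x_6 = orange.
x_5 and x_7 share exactly the 2 values {pink, purple}; by pigeonhole those values go to them, so strike pink, purple from x_2, x_3, x_4, x_8.
So x_2 = teal.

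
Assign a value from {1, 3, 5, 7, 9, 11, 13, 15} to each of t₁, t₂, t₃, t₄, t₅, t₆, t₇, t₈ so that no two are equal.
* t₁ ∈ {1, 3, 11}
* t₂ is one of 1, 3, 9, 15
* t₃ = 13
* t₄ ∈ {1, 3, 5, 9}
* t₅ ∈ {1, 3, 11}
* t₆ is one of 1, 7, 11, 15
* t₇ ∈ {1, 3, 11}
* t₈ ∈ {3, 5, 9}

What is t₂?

t₃ has just one choice, so t₃ = 13.
Among the 7 still-open variables, 7 fits only t₆ (and all 7 values in {1, 3, 5, 7, 9, 11, 15} must be used), so t₆ = 7.
Among the 6 still-open variables, 15 fits only t₂ (and all 6 values in {1, 3, 5, 9, 11, 15} must be used), so t₂ = 15.

15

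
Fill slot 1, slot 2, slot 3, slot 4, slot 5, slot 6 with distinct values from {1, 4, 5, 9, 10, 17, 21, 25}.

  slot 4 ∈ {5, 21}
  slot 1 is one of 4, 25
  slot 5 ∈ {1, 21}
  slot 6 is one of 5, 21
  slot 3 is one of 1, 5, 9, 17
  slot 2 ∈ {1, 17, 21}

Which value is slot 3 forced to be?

9

slot 4 and slot 6 share exactly the 2 values {5, 21}; by pigeonhole those values go to them, so strike 5, 21 from slot 2, slot 3, slot 5.
slot 5 must be 1 (only option left). Remove 1 from slot 2, slot 3.
slot 2's domain is down to {17}, so slot 2 = 17. So slot 3 can't be 17.
So slot 3 = 9.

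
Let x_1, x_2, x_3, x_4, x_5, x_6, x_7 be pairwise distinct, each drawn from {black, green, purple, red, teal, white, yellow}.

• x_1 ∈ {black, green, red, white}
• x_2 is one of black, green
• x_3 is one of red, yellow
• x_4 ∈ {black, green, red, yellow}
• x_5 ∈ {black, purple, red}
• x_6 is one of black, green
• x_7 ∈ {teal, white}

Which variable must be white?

The 7 variables together cover exactly {black, green, purple, red, teal, white, yellow} — 7 values for 7 variables — and purple appears only in x_5's list, so x_5 = purple.
Among the 6 still-open variables, teal fits only x_7 (and all 6 values in {black, green, red, teal, white, yellow} must be used), so x_7 = teal.
The 5 still-open variables draw from only 5 values {black, green, red, white, yellow}, so each is used; only x_1 can be white, hence x_1 = white.

x_1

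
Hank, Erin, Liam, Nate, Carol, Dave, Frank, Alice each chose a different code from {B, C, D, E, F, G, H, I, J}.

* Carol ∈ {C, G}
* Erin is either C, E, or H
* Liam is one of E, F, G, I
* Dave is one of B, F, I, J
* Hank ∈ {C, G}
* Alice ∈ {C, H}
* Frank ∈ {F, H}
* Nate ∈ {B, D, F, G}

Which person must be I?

The 2 variables Hank and Carol are confined to {C, G}, which locks those values in; drop them from Erin, Liam, Nate, Alice.
Alice's domain is down to {H}, so Alice = H. Eliminate H elsewhere: Erin, Frank.
Erin has just one choice, so Erin = E. Eliminate E elsewhere: Liam.
Frank's domain is down to {F}, so Frank = F. So Liam, Nate, Dave can't be F.
So I goes to Liam.

Liam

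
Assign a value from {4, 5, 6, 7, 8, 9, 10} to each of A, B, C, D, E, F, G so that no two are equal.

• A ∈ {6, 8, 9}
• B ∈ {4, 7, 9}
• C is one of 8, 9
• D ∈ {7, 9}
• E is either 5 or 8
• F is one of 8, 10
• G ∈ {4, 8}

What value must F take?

The 7 variables together cover exactly {4, 5, 6, 7, 8, 9, 10} — 7 values for 7 variables — and 5 appears only in E's list, so E = 5.
Among the 6 still-open variables, 6 fits only A (and all 6 values in {4, 6, 7, 8, 9, 10} must be used), so A = 6.
The 5 still-open variables together cover exactly {4, 7, 8, 9, 10} — 5 values for 5 variables — and 10 appears only in F's list, so F = 10.

10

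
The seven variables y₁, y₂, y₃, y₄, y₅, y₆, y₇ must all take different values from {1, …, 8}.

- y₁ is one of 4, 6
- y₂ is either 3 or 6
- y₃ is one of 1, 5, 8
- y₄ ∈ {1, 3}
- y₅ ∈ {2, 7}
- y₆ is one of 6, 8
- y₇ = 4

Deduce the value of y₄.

y₇ must be 4 (only option left). So y₁ can't be 4.
y₁'s domain is down to {6}, so y₁ = 6. Strike 6 from y₂, y₆.
y₂'s domain is down to {3}, so y₂ = 3. Eliminate 3 elsewhere: y₄.
So y₄ = 1.

1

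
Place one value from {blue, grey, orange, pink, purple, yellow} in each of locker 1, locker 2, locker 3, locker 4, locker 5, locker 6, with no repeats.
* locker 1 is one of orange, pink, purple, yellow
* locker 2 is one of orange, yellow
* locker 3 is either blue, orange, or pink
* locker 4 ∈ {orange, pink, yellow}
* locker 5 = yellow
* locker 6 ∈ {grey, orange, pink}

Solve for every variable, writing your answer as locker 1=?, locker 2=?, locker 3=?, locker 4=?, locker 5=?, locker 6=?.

locker 5's domain is down to {yellow}, so locker 5 = yellow. So locker 1, locker 2, locker 4 can't be yellow.
locker 2 has just one choice, so locker 2 = orange. So locker 1, locker 3, locker 4, locker 6 can't be orange.
That leaves locker 4 = pink. So locker 1, locker 3, locker 6 can't be pink.
locker 6 has just one choice, so locker 6 = grey.
That leaves locker 1 = purple.
locker 3 has just one choice, so locker 3 = blue.

locker 1=purple, locker 2=orange, locker 3=blue, locker 4=pink, locker 5=yellow, locker 6=grey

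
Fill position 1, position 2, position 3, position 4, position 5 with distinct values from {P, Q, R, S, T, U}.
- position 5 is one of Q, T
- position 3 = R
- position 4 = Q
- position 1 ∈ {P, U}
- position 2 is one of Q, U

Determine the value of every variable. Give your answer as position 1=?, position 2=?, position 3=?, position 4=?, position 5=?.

position 1=P, position 2=U, position 3=R, position 4=Q, position 5=T

position 3 must be R (only option left).
position 4 has just one choice, so position 4 = Q. Remove Q from position 2, position 5.
position 5 must be T (only option left).
position 2 must be U (only option left). So position 1 can't be U.
That leaves position 1 = P.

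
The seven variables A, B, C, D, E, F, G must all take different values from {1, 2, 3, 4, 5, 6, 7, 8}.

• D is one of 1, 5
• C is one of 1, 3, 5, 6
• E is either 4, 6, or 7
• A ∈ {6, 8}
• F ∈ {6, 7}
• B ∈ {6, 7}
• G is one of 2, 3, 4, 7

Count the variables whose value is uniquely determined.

2

B and F between them cover only {6, 7} — a naked pair. Remove those values from A, C, E, G.
A must be 8 (only option left).
That leaves E = 4. So G can't be 4.
Determined: A=8, E=4. The other variables each still have more than one consistent value. That makes 2.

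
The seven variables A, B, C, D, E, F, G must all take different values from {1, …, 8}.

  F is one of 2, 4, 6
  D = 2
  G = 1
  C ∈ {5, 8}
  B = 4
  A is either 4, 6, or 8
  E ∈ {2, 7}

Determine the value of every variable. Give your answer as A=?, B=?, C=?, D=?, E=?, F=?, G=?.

B must be 4 (only option left). So A, F can't be 4.
That leaves D = 2. Remove 2 from E, F.
E has just one choice, so E = 7.
That leaves F = 6. Remove 6 from A.
That leaves G = 1.
That leaves A = 8. Strike 8 from C.
C must be 5 (only option left).

A=8, B=4, C=5, D=2, E=7, F=6, G=1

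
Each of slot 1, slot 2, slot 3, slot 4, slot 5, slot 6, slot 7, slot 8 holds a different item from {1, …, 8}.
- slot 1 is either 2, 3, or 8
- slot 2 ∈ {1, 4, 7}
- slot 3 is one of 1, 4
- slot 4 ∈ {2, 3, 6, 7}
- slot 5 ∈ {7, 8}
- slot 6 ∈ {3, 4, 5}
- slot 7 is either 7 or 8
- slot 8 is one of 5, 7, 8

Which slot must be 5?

The 8 variables draw from only 8 values {1, 2, 3, 4, 5, 6, 7, 8}, so each is used; only slot 4 can be 6, hence slot 4 = 6.
Among the 7 still-open variables, 2 fits only slot 1 (and all 7 values in {1, 2, 3, 4, 5, 7, 8} must be used), so slot 1 = 2.
Among the 6 still-open variables, 3 fits only slot 6 (and all 6 values in {1, 3, 4, 5, 7, 8} must be used), so slot 6 = 3.
The 5 still-open variables together cover exactly {1, 4, 5, 7, 8} — 5 values for 5 variables — and 5 appears only in slot 8's list, so slot 8 = 5.

slot 8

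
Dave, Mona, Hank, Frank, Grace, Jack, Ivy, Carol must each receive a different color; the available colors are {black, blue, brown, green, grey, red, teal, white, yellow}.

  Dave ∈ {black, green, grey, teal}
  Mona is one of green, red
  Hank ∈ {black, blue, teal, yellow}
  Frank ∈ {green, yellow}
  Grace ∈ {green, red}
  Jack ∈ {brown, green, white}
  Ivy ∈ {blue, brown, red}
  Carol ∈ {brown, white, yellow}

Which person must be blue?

The 2 variables Mona and Grace are confined to {green, red}, which locks those values in; drop them from Dave, Frank, Jack, Ivy.
Frank's domain is down to {yellow}, so Frank = yellow. So Hank, Carol can't be yellow.
Jack and Carol share exactly the 2 values {brown, white}; by pigeonhole those values go to them, so strike brown, white from Ivy.
So blue goes to Ivy.

Ivy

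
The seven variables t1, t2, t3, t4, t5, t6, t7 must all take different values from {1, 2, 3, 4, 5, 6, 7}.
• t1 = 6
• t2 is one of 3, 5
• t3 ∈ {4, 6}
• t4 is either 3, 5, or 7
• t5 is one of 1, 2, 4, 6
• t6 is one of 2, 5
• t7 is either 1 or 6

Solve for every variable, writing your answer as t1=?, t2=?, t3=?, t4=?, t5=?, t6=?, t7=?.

t1 must be 6 (only option left). So t3, t5, t7 can't be 6.
t3's domain is down to {4}, so t3 = 4. So t5 can't be 4.
t7's domain is down to {1}, so t7 = 1. Strike 1 from t5.
t5 must be 2 (only option left). Remove 2 from t6.
t6 has just one choice, so t6 = 5. Eliminate 5 elsewhere: t2, t4.
t2 must be 3 (only option left). Remove 3 from t4.
t4's domain is down to {7}, so t4 = 7.

t1=6, t2=3, t3=4, t4=7, t5=2, t6=5, t7=1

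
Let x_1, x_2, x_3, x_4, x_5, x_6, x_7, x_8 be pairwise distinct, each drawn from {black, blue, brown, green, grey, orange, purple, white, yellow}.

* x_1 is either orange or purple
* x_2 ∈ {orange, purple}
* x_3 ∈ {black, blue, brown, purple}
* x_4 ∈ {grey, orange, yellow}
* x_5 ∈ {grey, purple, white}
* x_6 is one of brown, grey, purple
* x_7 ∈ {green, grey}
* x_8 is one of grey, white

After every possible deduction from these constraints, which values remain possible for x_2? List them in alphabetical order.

x_1 and x_2 share exactly the 2 values {orange, purple}; by pigeonhole those values go to them, so strike orange, purple from x_3, x_4, x_5, x_6.
x_5 and x_8 between them cover only {grey, white} — a naked pair. Remove those values from x_4, x_6, x_7.
x_4's domain is down to {yellow}, so x_4 = yellow.
That leaves x_6 = brown. Remove brown from x_3.
That leaves x_7 = green.
No further eliminations apply; x_2 can still be any of orange, purple.

orange, purple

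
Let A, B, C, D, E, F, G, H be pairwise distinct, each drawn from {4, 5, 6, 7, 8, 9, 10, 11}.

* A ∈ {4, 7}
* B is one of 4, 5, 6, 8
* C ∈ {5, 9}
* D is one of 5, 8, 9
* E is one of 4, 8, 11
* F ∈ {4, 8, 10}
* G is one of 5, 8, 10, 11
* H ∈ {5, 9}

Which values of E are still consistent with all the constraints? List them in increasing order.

4, 11

The 8 variables draw from only 8 values {4, 5, 6, 7, 8, 9, 10, 11}, so each is used; only B can be 6, hence B = 6.
The 7 still-open variables draw from only 7 values {4, 5, 7, 8, 9, 10, 11}, so each is used; only A can be 7, hence A = 7.
C and H between them cover only {5, 9} — a naked pair. Remove those values from D, G.
That leaves D = 8. Remove 8 from E, F, G.
No further eliminations apply; E can still be any of 4, 11.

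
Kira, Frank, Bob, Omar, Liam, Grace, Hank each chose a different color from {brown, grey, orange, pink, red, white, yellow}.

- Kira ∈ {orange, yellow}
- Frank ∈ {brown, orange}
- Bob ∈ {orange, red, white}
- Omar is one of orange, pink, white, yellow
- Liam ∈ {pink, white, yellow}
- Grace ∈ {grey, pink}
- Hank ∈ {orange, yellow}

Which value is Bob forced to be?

Among the 7 variables, brown fits only Frank (and all 7 values in {brown, grey, orange, pink, red, white, yellow} must be used), so Frank = brown.
The 6 still-open variables together cover exactly {grey, orange, pink, red, white, yellow} — 6 values for 6 variables — and grey appears only in Grace's list, so Grace = grey.
The 5 still-open variables together cover exactly {orange, pink, red, white, yellow} — 5 values for 5 variables — and red appears only in Bob's list, so Bob = red.

red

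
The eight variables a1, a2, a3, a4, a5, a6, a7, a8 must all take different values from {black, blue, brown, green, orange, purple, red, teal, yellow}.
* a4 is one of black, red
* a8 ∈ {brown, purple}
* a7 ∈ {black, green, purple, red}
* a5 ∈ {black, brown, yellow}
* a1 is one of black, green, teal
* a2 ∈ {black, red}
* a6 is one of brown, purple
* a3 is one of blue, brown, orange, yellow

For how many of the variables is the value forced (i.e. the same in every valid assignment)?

3

a2 and a4 share exactly the 2 values {black, red}; by pigeonhole those values go to them, so strike black, red from a1, a5, a7.
The 2 variables a6 and a8 are confined to {brown, purple}, which locks those values in; drop them from a3, a5, a7.
a5's domain is down to {yellow}, so a5 = yellow. Remove yellow from a3.
a7 has just one choice, so a7 = green. So a1 can't be green.
a1's domain is down to {teal}, so a1 = teal.
Determined: a1=teal, a5=yellow, a7=green. The other variables each still have more than one consistent value. That makes 3.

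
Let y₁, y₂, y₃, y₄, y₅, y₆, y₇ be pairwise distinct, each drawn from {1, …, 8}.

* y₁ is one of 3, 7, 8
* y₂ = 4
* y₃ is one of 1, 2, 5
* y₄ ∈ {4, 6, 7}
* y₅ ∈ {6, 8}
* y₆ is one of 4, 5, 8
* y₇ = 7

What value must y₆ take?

5

y₂ must be 4 (only option left). Remove 4 from y₄, y₆.
y₇ must be 7 (only option left). So y₁, y₄ can't be 7.
y₄ must be 6 (only option left). So y₅ can't be 6.
y₅ must be 8 (only option left). Eliminate 8 elsewhere: y₁, y₆.
So y₆ = 5.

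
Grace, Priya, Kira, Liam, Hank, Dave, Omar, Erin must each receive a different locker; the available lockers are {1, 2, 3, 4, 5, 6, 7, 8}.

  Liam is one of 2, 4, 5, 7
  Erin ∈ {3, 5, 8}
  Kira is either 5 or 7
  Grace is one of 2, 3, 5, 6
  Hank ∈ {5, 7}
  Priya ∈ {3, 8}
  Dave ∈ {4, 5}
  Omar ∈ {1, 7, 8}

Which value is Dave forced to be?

4

Among the 8 variables, 1 fits only Omar (and all 8 values in {1, 2, 3, 4, 5, 6, 7, 8} must be used), so Omar = 1.
Among the 7 still-open variables, 6 fits only Grace (and all 7 values in {2, 3, 4, 5, 6, 7, 8} must be used), so Grace = 6.
Among the 6 still-open variables, 2 fits only Liam (and all 6 values in {2, 3, 4, 5, 7, 8} must be used), so Liam = 2.
The 5 still-open variables draw from only 5 values {3, 4, 5, 7, 8}, so each is used; only Dave can be 4, hence Dave = 4.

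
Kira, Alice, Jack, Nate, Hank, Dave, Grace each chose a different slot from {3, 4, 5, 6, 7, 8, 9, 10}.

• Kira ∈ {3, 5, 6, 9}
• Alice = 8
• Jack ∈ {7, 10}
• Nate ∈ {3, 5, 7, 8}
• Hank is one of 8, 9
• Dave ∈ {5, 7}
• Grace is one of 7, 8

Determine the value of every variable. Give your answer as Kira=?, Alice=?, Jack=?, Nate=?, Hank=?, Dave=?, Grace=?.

Kira=6, Alice=8, Jack=10, Nate=3, Hank=9, Dave=5, Grace=7

Alice's domain is down to {8}, so Alice = 8. Eliminate 8 elsewhere: Nate, Hank, Grace.
Hank must be 9 (only option left). Remove 9 from Kira.
Grace has just one choice, so Grace = 7. So Jack, Nate, Dave can't be 7.
Jack's domain is down to {10}, so Jack = 10.
Dave must be 5 (only option left). So Kira, Nate can't be 5.
Nate must be 3 (only option left). So Kira can't be 3.
Kira must be 6 (only option left).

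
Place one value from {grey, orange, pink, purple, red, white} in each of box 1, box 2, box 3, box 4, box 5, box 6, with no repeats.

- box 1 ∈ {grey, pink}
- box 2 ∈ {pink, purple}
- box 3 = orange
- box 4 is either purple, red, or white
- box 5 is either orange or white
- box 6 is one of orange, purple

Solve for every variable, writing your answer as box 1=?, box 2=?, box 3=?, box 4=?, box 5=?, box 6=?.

box 3 has just one choice, so box 3 = orange. Remove orange from box 5, box 6.
box 5 must be white (only option left). Remove white from box 4.
box 6 must be purple (only option left). Strike purple from box 2, box 4.
That leaves box 2 = pink. So box 1 can't be pink.
box 4's domain is down to {red}, so box 4 = red.
That leaves box 1 = grey.

box 1=grey, box 2=pink, box 3=orange, box 4=red, box 5=white, box 6=purple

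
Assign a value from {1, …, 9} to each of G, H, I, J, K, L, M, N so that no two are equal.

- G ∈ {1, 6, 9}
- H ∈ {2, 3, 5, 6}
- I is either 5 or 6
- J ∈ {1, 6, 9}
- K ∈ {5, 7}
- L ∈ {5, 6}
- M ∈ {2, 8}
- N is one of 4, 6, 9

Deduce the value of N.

4

I and L between them cover only {5, 6} — a naked pair. Remove those values from G, H, J, K, N.
That leaves K = 7.
G and J between them cover only {1, 9} — a naked pair. Remove those values from N.
So N = 4.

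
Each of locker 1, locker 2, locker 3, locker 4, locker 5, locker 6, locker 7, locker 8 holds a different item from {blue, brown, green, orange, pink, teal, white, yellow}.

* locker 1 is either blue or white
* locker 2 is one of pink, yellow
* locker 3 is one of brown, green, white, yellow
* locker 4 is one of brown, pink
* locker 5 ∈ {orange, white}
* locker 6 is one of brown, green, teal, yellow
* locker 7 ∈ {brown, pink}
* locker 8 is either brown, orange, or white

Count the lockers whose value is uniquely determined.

The 8 variables draw from only 8 values {blue, brown, green, orange, pink, teal, white, yellow}, so each is used; only locker 1 can be blue, hence locker 1 = blue.
Among the 7 still-open variables, teal fits only locker 6 (and all 7 values in {brown, green, orange, pink, teal, white, yellow} must be used), so locker 6 = teal.
Among the 6 still-open variables, green fits only locker 3 (and all 6 values in {brown, green, orange, pink, white, yellow} must be used), so locker 3 = green.
The 5 still-open variables draw from only 5 values {brown, orange, pink, white, yellow}, so each is used; only locker 2 can be yellow, hence locker 2 = yellow.
locker 4 and locker 7 share exactly the 2 values {brown, pink}; by pigeonhole those values go to them, so strike brown, pink from locker 8.
Determined: locker 1=blue, locker 2=yellow, locker 3=green, locker 6=teal. The other lockers each still have more than one consistent value. That makes 4.

4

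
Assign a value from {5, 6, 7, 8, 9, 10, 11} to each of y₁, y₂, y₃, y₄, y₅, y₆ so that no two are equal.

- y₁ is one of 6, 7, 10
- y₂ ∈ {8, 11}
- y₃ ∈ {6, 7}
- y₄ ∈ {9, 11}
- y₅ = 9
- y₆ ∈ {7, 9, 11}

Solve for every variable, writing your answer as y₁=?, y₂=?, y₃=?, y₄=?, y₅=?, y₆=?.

y₁=10, y₂=8, y₃=6, y₄=11, y₅=9, y₆=7

y₅ has just one choice, so y₅ = 9. Strike 9 from y₄, y₆.
That leaves y₄ = 11. So y₂, y₆ can't be 11.
y₆'s domain is down to {7}, so y₆ = 7. Strike 7 from y₁, y₃.
y₂ must be 8 (only option left).
y₃'s domain is down to {6}, so y₃ = 6. Remove 6 from y₁.
y₁ has just one choice, so y₁ = 10.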